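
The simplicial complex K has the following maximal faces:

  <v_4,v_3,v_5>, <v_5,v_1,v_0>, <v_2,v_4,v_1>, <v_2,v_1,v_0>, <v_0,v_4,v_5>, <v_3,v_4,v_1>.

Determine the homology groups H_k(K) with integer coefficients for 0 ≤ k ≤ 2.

H_0 ≅ Z,  H_1 ≅ Z,  H_2 = 0.

Fix the vertex order v_0 < v_1 < v_2 < v_3 < v_4 < v_5 and write every simplex with vertices in increasing order. Then dim K = 2 and the simplices of K are:

  0-simplices (6): [v_0], [v_1], [v_2], [v_3], [v_4], [v_5]
  1-simplices (12): [v_0,v_1], [v_0,v_2], [v_0,v_4], [v_0,v_5], [v_1,v_2], [v_1,v_3], [v_1,v_4], [v_1,v_5], [v_2,v_4], [v_3,v_4], [v_3,v_5], [v_4,v_5]
  2-simplices (6): [v_0,v_1,v_2], [v_0,v_1,v_5], [v_0,v_4,v_5], [v_1,v_2,v_4], [v_1,v_3,v_4], [v_3,v_4,v_5]

so the chain groups are C_0 ≅ Z^6, C_1 ≅ Z^12, C_2 ≅ Z^6.

The boundary map ∂_1: C_1 → C_0 sends each edge [p,q] (with p < q) to q − p. For instance
  ∂[v_2,v_4] = [v_4] − [v_2].
As a 6×12 matrix over Z this has rank 5, with invariant factors (1,1,1,1,1).

The boundary map ∂_2: C_2 → C_1 maps a triangle to the signed sum of its edges. For instance
  ∂[v_1,v_3,v_4] = [v_3,v_4] − [v_1,v_4] + [v_1,v_3],
  ∂[v_1,v_2,v_4] = [v_2,v_4] − [v_1,v_4] + [v_1,v_2].
This gives a 12×6 integer matrix of rank 6; reducing to Smith normal form yields diagonal entries (1,1,1,1,1,1).

From H_k ≅ ker(∂_k) / im(∂_{k+1}) we obtain:

  H_0: rank C_0 − rank ∂_1 = 6 − 5 = 1, and the invariant factors of ∂_1 are all 1, so H_0 ≅ Z.
  H_1: rank ker ∂_1 − rank ∂_2 = (12 − 5) − 6 = 1, and the invariant factors of ∂_2 are all 1, so H_1 ≅ Z.
  H_2: rank ker ∂_2 − rank ∂_3 = (6 − 6) − 0 = 0, and there is no ∂_3, so H_2 ≅ 0.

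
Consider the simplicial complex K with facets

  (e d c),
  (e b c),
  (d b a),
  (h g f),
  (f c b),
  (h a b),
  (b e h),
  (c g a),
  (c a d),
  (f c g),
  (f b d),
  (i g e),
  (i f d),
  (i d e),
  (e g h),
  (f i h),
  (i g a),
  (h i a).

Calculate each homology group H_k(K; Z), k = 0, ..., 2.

Order the vertices as a < b < c < d < e < f < g < h < i. Listing each simplex with vertices in this order, K has dimension 2 with simplices:

  0-simplices (9): a, b, c, d, e, f, g, h, i
  1-simplices (27): ab, ac, ad, ag, ah, ai, bc, bd, be, bf, bh, cd, ce, cf, cg, de, df, di, eg, eh, ei, fg, fh, fi, gh, gi, hi
  2-simplices (18): abd, abh, acd, acg, agi, ahi, bce, bcf, bdf, beh, cde, cfg, dei, dfi, egh, egi, fgh, fhi

Hence C_0 ≅ Z^9, C_1 ≅ Z^27, C_2 ≅ Z^18.

Boundary ∂_1: C_1 → C_0 sends each edge [p,q] (with p < q) to q − p.
This gives a 9×27 integer matrix of rank 8; reducing to Smith normal form yields diagonal entries (1,1,1,1,1,1,1,1).

∂_2: C_2 → C_1 maps a triangle to the signed sum of its edges. For instance
  ∂fhi = hi − fi + fh,
  ∂cfg = fg − cg + cf.
As a 27×18 matrix over Z this has rank 18, with invariant factors (1,1,1,1,1,1,1,1,1,1,1,1,1,1,1,1,1,2).

Computing H_k = (kernel of ∂_k) / (image of ∂_{k+1}):

  H_0: rank C_0 − rank ∂_1 = 9 − 8 = 1, and the invariant factors of ∂_1 are all 1, so H_0 ≅ Z.
  H_1: rank ker ∂_1 − rank ∂_2 = (27 − 8) − 18 = 1, and ∂_2 has invariant factor 2 > 1, so H_1 ≅ Z ⊕ Z/2Z.
  H_2: rank ker ∂_2 − rank ∂_3 = (18 − 18) − 0 = 0, and there is no ∂_3, so H_2 ≅ 0.

(K is a triangulation of the Klein bottle.)

H_0 ≅ Z,  H_1 ≅ Z ⊕ Z/2Z,  H_2 = 0.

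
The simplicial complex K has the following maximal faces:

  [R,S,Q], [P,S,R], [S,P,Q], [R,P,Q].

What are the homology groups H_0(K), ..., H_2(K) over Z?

H_0 = Z,  H_1 = 0,  H_2 = Z.

Fix the vertex order P < Q < R < S and write every simplex with vertices in increasing order. Then dim K = 2 and the simplices of K are:

  0-simplices (4): P, Q, R, S
  1-simplices (6): PQ, PR, PS, QR, QS, RS
  2-simplices (4): PQR, PQS, PRS, QRS

so the chain groups are C_0 ≅ Z^4, C_1 ≅ Z^6, C_2 ≅ Z^4.

∂_1: C_1 → C_0 is given by ∂[p,q] = [q] − [p]. For instance
  ∂PR = R − P.
The resulting 4×6 matrix has rank 3, and its Smith normal form has invariant factors (1,1,1).

∂_2: C_2 → C_1 maps a triangle to the signed sum of its edges. For instance
  ∂PQS = QS − PS + PQ,
  ∂QRS = RS − QS + QR.
The resulting 6×4 matrix has rank 3, and its Smith normal form has invariant factors (1,1,1).

Computing H_k = (kernel of ∂_k) / (image of ∂_{k+1}):

  H_0: rank C_0 − rank ∂_1 = 4 − 3 = 1, and the invariant factors of ∂_1 are all 1, so H_0 = Z.
  H_1: rank ker ∂_1 − rank ∂_2 = (6 − 3) − 3 = 0, and the invariant factors of ∂_2 are all 1, so H_1 = 0.
  H_2: rank ker ∂_2 − rank ∂_3 = (4 − 3) − 0 = 1, and there is no ∂_3, so H_2 = Z.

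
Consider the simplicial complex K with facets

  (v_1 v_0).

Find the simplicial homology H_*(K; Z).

H_0 = Z,  H_1 = 0.

Take the total order v_0 < v_1 on the vertex set. Then K (dimension 1) consists of the simplices:

  0-simplices (2): [v_0], [v_1]
  1-simplices (1): [v_0,v_1]

Hence C_0 ≅ Z^2, C_1 ≅ Z^1.

Boundary ∂_1: C_1 → C_0 is given by ∂[p,q] = [q] − [p]. For instance
  ∂[v_0,v_1] = [v_1] − [v_0].
As a 2×1 matrix over Z this has rank 1, with invariant factors (1).

Computing H_k = (kernel of ∂_k) / (image of ∂_{k+1}):

  H_0: rank C_0 − rank ∂_1 = 2 − 1 = 1, and the invariant factors of ∂_1 are all 1, so H_0 = Z.
  H_1: rank ker ∂_1 − rank ∂_2 = (1 − 1) − 0 = 0, and there is no ∂_2, so H_1 = 0.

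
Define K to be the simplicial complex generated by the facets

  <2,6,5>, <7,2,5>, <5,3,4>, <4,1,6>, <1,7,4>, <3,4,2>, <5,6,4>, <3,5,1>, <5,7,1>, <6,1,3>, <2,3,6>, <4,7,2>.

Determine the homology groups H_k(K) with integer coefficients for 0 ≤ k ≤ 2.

Order the vertices as 1 < 2 < 3 < 4 < 5 < 6 < 7. Listing each simplex with vertices in this order, K has dimension 2 with simplices:

  0-simplices (7): [1], [2], [3], [4], [5], [6], [7]
  1-simplices (18): [1,3], [1,4], [1,5], [1,6], [1,7], [2,3], [2,4], [2,5], [2,6], [2,7], [3,4], [3,5], [3,6], [4,5], [4,6], [4,7], [5,6], [5,7]
  2-simplices (12): [1,3,5], [1,3,6], [1,4,6], [1,4,7], [1,5,7], [2,3,4], [2,3,6], [2,4,7], [2,5,6], [2,5,7], [3,4,5], [4,5,6]

giving chain groups C_0 ≅ Z^7, C_1 ≅ Z^18, C_2 ≅ Z^12.

Boundary ∂_1: C_1 → C_0 sends each edge [p,q] (with p < q) to q − p.
The 7×18 boundary matrix has rank 6 and Smith normal form diag(1,1,1,1,1,1).

Boundary ∂_2: C_2 → C_1 acts by ∂[p,q,r] = [q,r] − [p,r] + [p,q]. For instance
  ∂[2,5,7] = [5,7] − [2,7] + [2,5],
  ∂[2,3,4] = [3,4] − [2,4] + [2,3].
The 18×12 boundary matrix has rank 12 and Smith normal form diag(1,1,1,1,1,1,1,1,1,1,1,2).

Now H_k = ker ∂_k / im ∂_{k+1}, so:

  H_0: rank C_0 − rank ∂_1 = 7 − 6 = 1, and the invariant factors of ∂_1 are all 1, so H_0 ≅ Z.
  H_1: rank ker ∂_1 − rank ∂_2 = (18 − 6) − 12 = 0, and ∂_2 has invariant factor 2 > 1, so H_1 ≅ Z/2.
  H_2: rank ker ∂_2 − rank ∂_3 = (12 − 12) − 0 = 0, and there is no ∂_3, so H_2 ≅ 0.

(K is a triangulation of the real projective plane RP^2.)

H_0 = Z,  H_1 = Z/2,  H_2 = 0.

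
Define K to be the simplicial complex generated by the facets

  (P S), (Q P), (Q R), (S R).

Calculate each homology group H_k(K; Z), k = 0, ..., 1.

H_0 ≅ Z,  H_1 ≅ Z.

Fix the vertex order P < Q < R < S and write every simplex with vertices in increasing order. Then dim K = 1 and the simplices of K are:

  0-simplices (4): P, Q, R, S
  1-simplices (4): PQ, PS, QR, RS

Hence C_0 ≅ Z^4, C_1 ≅ Z^4.

Boundary ∂_1: C_1 → C_0 is given by ∂[p,q] = [q] − [p]. For instance
  ∂PS = S − P.
This gives a 4×4 integer matrix of rank 3; reducing to Smith normal form yields diagonal entries (1,1,1).

Reading off H_k = ker ∂_k / im ∂_{k+1}:

  H_0: rank C_0 − rank ∂_1 = 4 − 3 = 1, and the invariant factors of ∂_1 are all 1, so H_0 ≅ Z.
  H_1: rank ker ∂_1 − rank ∂_2 = (4 − 3) − 0 = 1, and there is no ∂_2, so H_1 ≅ Z.

As a check, the Euler characteristic is 4 − 4 = 0, which agrees with 1 − 1 = 0.
(K is a triangulation of the circle S^1.)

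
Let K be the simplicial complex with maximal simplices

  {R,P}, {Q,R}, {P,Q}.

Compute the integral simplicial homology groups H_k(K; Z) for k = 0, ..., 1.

Order the vertices as P < Q < R. Listing each simplex with vertices in this order, K has dimension 1 with simplices:

  0-simplices (3): P, Q, R
  1-simplices (3): PQ, PR, QR

giving chain groups C_0 ≅ Z^3, C_1 ≅ Z^3.

Boundary ∂_1: C_1 → C_0 sends each edge [p,q] (with p < q) to q − p. For instance
  ∂QR = R − Q.
The 3×3 boundary matrix has rank 2 and Smith normal form diag(1,1).

From H_k ≅ ker(∂_k) / im(∂_{k+1}) we obtain:

  H_0: rank C_0 − rank ∂_1 = 3 − 2 = 1, and the invariant factors of ∂_1 are all 1, so H_0 ≅ Z.
  H_1: rank ker ∂_1 − rank ∂_2 = (3 − 2) − 0 = 1, and there is no ∂_2, so H_1 ≅ Z.

H_0 = Z,  H_1 = Z.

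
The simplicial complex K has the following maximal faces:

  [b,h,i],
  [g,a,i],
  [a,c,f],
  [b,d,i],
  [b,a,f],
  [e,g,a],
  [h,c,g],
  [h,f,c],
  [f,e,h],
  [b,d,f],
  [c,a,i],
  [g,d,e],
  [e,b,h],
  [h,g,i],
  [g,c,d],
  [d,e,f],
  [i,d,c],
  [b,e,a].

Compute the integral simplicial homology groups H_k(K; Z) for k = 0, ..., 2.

H_0 = Z,  H_1 = Z ⊕ Z_2,  H_2 = 0.

We work with the vertex ordering a < b < c < d < e < f < g < h < i. The simplices of K, each written with vertices in increasing order, are:

  0-simplices (9): a, b, c, d, e, f, g, h, i
  1-simplices (27): ab, ac, ae, af, ag, ai, bd, be, bf, bh, bi, cd, cf, cg, ch, ci, de, df, dg, di, ef, eg, eh, fh, gh, gi, hi
  2-simplices (18): abe, abf, acf, aci, aeg, agi, bdf, bdi, beh, bhi, cdg, cdi, cfh, cgh, def, deg, efh, ghi

giving chain groups C_0 ≅ Z^9, C_1 ≅ Z^27, C_2 ≅ Z^18.

∂_1: C_1 → C_0 sends each edge [p,q] (with p < q) to q − p. For instance
  ∂df = f − d.
The resulting 9×27 matrix has rank 8, and its Smith normal form has invariant factors (1,1,1,1,1,1,1,1).

Boundary ∂_2: C_2 → C_1 sends each 2-simplex [p,q,r] to [q,r] − [p,r] + [p,q]. For instance
  ∂aci = ci − ai + ac,
  ∂agi = gi − ai + ag.
The resulting 27×18 matrix has rank 18, and its Smith normal form has invariant factors (1,1,1,1,1,1,1,1,1,1,1,1,1,1,1,1,1,2).

Now H_k = ker ∂_k / im ∂_{k+1}, so:

  H_0: rank C_0 − rank ∂_1 = 9 − 8 = 1, and the invariant factors of ∂_1 are all 1, so H_0 ≅ Z.
  H_1: rank ker ∂_1 − rank ∂_2 = (27 − 8) − 18 = 1, and ∂_2 has invariant factor 2 > 1, so H_1 ≅ Z ⊕ Z_2.
  H_2: rank ker ∂_2 − rank ∂_3 = (18 − 18) − 0 = 0, and there is no ∂_3, so H_2 ≅ 0.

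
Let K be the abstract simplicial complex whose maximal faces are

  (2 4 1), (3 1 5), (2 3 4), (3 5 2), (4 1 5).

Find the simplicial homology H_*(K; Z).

Fix the vertex order 1 < 2 < 3 < 4 < 5 and write every simplex with vertices in increasing order. Then dim K = 2 and the simplices of K are:

  0-simplices (5): [1], [2], [3], [4], [5]
  1-simplices (10): [1,2], [1,3], [1,4], [1,5], [2,3], [2,4], [2,5], [3,4], [3,5], [4,5]
  2-simplices (5): [1,2,4], [1,3,5], [1,4,5], [2,3,4], [2,3,5]

giving chain groups C_0 ≅ Z^5, C_1 ≅ Z^10, C_2 ≅ Z^5.

Boundary ∂_1: C_1 → C_0 is given by ∂[p,q] = [q] − [p]. For instance
  ∂[2,4] = [4] − [2].
The 5×10 boundary matrix has rank 4 and Smith normal form diag(1,1,1,1).

∂_2: C_2 → C_1 sends each 2-simplex [p,q,r] to [q,r] − [p,r] + [p,q]. For instance
  ∂[1,3,5] = [3,5] − [1,5] + [1,3],
  ∂[2,3,5] = [3,5] − [2,5] + [2,3].
The 10×5 boundary matrix has rank 5 and Smith normal form diag(1,1,1,1,1).

Computing H_k = (kernel of ∂_k) / (image of ∂_{k+1}):

  H_0: rank C_0 − rank ∂_1 = 5 − 4 = 1, and the invariant factors of ∂_1 are all 1, so H_0 = Z.
  H_1: rank ker ∂_1 − rank ∂_2 = (10 − 4) − 5 = 1, and the invariant factors of ∂_2 are all 1, so H_1 = Z.
  H_2: rank ker ∂_2 − rank ∂_3 = (5 − 5) − 0 = 0, and there is no ∂_3, so H_2 = 0.

(K is a triangulation of the Möbius band.)

H_0 = Z,  H_1 = Z,  H_2 = 0.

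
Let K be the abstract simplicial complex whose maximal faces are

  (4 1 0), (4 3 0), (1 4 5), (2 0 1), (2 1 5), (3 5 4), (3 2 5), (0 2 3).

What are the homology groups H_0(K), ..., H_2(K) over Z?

H_0 ≅ Z,  H_1 = 0,  H_2 ≅ Z.

Take the total order 0 < 1 < 2 < 3 < 4 < 5 on the vertex set. Then K (dimension 2) consists of the simplices:

  0-simplices (6): [0], [1], [2], [3], [4], [5]
  1-simplices (12): [0,1], [0,2], [0,3], [0,4], [1,2], [1,4], [1,5], [2,3], [2,5], [3,4], [3,5], [4,5]
  2-simplices (8): [0,1,2], [0,1,4], [0,2,3], [0,3,4], [1,2,5], [1,4,5], [2,3,5], [3,4,5]

giving chain groups C_0 ≅ Z^6, C_1 ≅ Z^12, C_2 ≅ Z^8.

∂_1: C_1 → C_0 is given by ∂[p,q] = [q] − [p]. For instance
  ∂[0,2] = [2] − [0].
The resulting 6×12 matrix has rank 5, and its Smith normal form has invariant factors (1,1,1,1,1).

∂_2: C_2 → C_1 maps a triangle to the signed sum of its edges. For instance
  ∂[3,4,5] = [4,5] − [3,5] + [3,4],
  ∂[0,2,3] = [2,3] − [0,3] + [0,2].
This gives a 12×8 integer matrix of rank 7; reducing to Smith normal form yields diagonal entries (1,1,1,1,1,1,1).

Computing H_k = (kernel of ∂_k) / (image of ∂_{k+1}):

  H_0: rank C_0 − rank ∂_1 = 6 − 5 = 1, and the invariant factors of ∂_1 are all 1, so H_0 ≅ Z.
  H_1: rank ker ∂_1 − rank ∂_2 = (12 − 5) − 7 = 0, and the invariant factors of ∂_2 are all 1, so H_1 ≅ 0.
  H_2: rank ker ∂_2 − rank ∂_3 = (8 − 7) − 0 = 1, and there is no ∂_3, so H_2 ≅ Z.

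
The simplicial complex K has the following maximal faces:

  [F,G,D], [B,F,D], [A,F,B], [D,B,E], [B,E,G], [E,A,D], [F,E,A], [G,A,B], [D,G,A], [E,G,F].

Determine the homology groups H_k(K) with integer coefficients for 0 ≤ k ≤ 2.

H_0 ≅ Z,  H_1 ≅ Z/2Z,  H_2 = 0.

Take the total order A < B < D < E < F < G on the vertex set. Then K (dimension 2) consists of the simplices:

  0-simplices (6): A, B, D, E, F, G
  1-simplices (15): AB, AD, AE, AF, AG, BD, BE, BF, BG, DE, DF, DG, EF, EG, FG
  2-simplices (10): ABF, ABG, ADE, ADG, AEF, BDE, BDF, BEG, DFG, EFG

so the chain groups are C_0 ≅ Z^6, C_1 ≅ Z^15, C_2 ≅ Z^10.

The boundary map ∂_1: C_1 → C_0 maps an edge to its endpoints' difference, ∂[p,q] = q − p.
The 6×15 boundary matrix has rank 5 and Smith normal form diag(1,1,1,1,1).

∂_2: C_2 → C_1 maps a triangle to the signed sum of its edges. For instance
  ∂BEG = EG − BG + BE,
  ∂BDF = DF − BF + BD.
As a 15×10 matrix over Z this has rank 10, with invariant factors (1,1,1,1,1,1,1,1,1,2).

Reading off H_k = ker ∂_k / im ∂_{k+1}:

  H_0: rank C_0 − rank ∂_1 = 6 − 5 = 1, and the invariant factors of ∂_1 are all 1, so H_0 = Z.
  H_1: rank ker ∂_1 − rank ∂_2 = (15 − 5) − 10 = 0, and ∂_2 has invariant factor 2 > 1, so H_1 = Z/2Z.
  H_2: rank ker ∂_2 − rank ∂_3 = (10 − 10) − 0 = 0, and there is no ∂_3, so H_2 = 0.

(K is a triangulation of the real projective plane RP^2.)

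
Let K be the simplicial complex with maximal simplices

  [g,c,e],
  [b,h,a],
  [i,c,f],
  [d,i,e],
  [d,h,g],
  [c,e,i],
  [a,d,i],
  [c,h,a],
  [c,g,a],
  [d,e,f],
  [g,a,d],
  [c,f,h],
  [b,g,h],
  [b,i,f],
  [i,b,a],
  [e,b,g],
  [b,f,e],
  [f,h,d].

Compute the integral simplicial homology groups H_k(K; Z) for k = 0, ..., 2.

Fix the vertex order a < b < c < d < e < f < g < h < i and write every simplex with vertices in increasing order. Then dim K = 2 and the simplices of K are:

  0-simplices (9): a, b, c, d, e, f, g, h, i
  1-simplices (27): ab, ac, ad, ag, ah, ai, be, bf, bg, bh, bi, ce, cf, cg, ch, ci, de, df, dg, dh, di, ef, eg, ei, fh, fi, gh
  2-simplices (18): abh, abi, acg, ach, adg, adi, bef, beg, bfi, bgh, ceg, cei, cfh, cfi, def, dei, dfh, dgh

so the chain groups are C_0 ≅ Z^9, C_1 ≅ Z^27, C_2 ≅ Z^18.

∂_1: C_1 → C_0 is given by ∂[p,q] = [q] − [p].
As a 9×27 matrix over Z this has rank 8, with invariant factors (1,1,1,1,1,1,1,1).

The boundary map ∂_2: C_2 → C_1 acts by ∂[p,q,r] = [q,r] − [p,r] + [p,q]. For instance
  ∂ceg = eg − cg + ce,
  ∂abi = bi − ai + ab.
The resulting 27×18 matrix has rank 18, and its Smith normal form has invariant factors (1,1,1,1,1,1,1,1,1,1,1,1,1,1,1,1,1,2).

From H_k ≅ ker(∂_k) / im(∂_{k+1}) we obtain:

  H_0: rank C_0 − rank ∂_1 = 9 − 8 = 1, and the invariant factors of ∂_1 are all 1, so H_0 = Z.
  H_1: rank ker ∂_1 − rank ∂_2 = (27 − 8) − 18 = 1, and ∂_2 has invariant factor 2 > 1, so H_1 = Z × Z/2.
  H_2: rank ker ∂_2 − rank ∂_3 = (18 − 18) − 0 = 0, and there is no ∂_3, so H_2 = 0.

(K is a triangulation of the Klein bottle.)

H_0 ≅ Z,  H_1 ≅ Z × Z/2,  H_2 = 0.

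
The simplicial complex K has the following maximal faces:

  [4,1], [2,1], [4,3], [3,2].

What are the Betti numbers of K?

b_0 = 1, b_1 = 1.

Take the total order 1 < 2 < 3 < 4 on the vertex set. Then K (dimension 1) consists of the simplices:

  0-simplices (4): [1], [2], [3], [4]
  1-simplices (4): [1,2], [1,4], [2,3], [3,4]

so the chain groups are C_0 ≅ Z^4, C_1 ≅ Z^4.

∂_1: C_1 → C_0 maps an edge to its endpoints' difference, ∂[p,q] = q − p. For instance
  ∂[3,4] = [4] − [3].
This gives a 4×4 integer matrix of rank 3; reducing to Smith normal form yields diagonal entries (1,1,1).

Reading off H_k = ker ∂_k / im ∂_{k+1}:

  H_0: rank C_0 − rank ∂_1 = 4 − 3 = 1, and the invariant factors of ∂_1 are all 1, so H_0 ≅ Z.
  H_1: rank ker ∂_1 − rank ∂_2 = (4 − 3) − 0 = 1, and there is no ∂_2, so H_1 ≅ Z.

Hence the Betti numbers are b_0 = 1, b_1 = 1.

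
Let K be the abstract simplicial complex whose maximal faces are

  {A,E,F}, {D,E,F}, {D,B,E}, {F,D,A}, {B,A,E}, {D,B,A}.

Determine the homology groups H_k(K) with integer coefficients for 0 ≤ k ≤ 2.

H_0 = Z,  H_1 = 0,  H_2 = Z.

We work with the vertex ordering A < B < D < E < F. The simplices of K, each written with vertices in increasing order, are:

  0-simplices (5): A, B, D, E, F
  1-simplices (9): AB, AD, AE, AF, BD, BE, DE, DF, EF
  2-simplices (6): ABD, ABE, ADF, AEF, BDE, DEF

so the chain groups are C_0 ≅ Z^5, C_1 ≅ Z^9, C_2 ≅ Z^6.

The boundary map ∂_1: C_1 → C_0 is given by ∂[p,q] = [q] − [p]. For instance
  ∂AD = D − A.
The 5×9 boundary matrix has rank 4 and Smith normal form diag(1,1,1,1).

Boundary ∂_2: C_2 → C_1 acts by ∂[p,q,r] = [q,r] − [p,r] + [p,q]. For instance
  ∂AEF = EF − AF + AE,
  ∂DEF = EF − DF + DE.
As a 9×6 matrix over Z this has rank 5, with invariant factors (1,1,1,1,1).

Now H_k = ker ∂_k / im ∂_{k+1}, so:

  H_0: rank C_0 − rank ∂_1 = 5 − 4 = 1, and the invariant factors of ∂_1 are all 1, so H_0 ≅ Z.
  H_1: rank ker ∂_1 − rank ∂_2 = (9 − 4) − 5 = 0, and the invariant factors of ∂_2 are all 1, so H_1 ≅ 0.
  H_2: rank ker ∂_2 − rank ∂_3 = (6 − 5) − 0 = 1, and there is no ∂_3, so H_2 ≅ Z.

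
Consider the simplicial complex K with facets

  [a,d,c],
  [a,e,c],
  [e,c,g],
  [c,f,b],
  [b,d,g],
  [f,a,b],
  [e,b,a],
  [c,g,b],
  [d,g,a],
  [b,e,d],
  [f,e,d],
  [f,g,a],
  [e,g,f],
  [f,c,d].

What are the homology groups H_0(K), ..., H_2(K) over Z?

Order the vertices as a < b < c < d < e < f < g. Listing each simplex with vertices in this order, K has dimension 2 with simplices:

  0-simplices (7): a, b, c, d, e, f, g
  1-simplices (21): ab, ac, ad, ae, af, ag, bc, bd, be, bf, bg, cd, ce, cf, cg, de, df, dg, ef, eg, fg
  2-simplices (14): abe, abf, acd, ace, adg, afg, bcf, bcg, bde, bdg, cdf, ceg, def, efg

Hence C_0 ≅ Z^7, C_1 ≅ Z^21, C_2 ≅ Z^14.

Boundary ∂_1: C_1 → C_0 is given by ∂[p,q] = [q] − [p]. For instance
  ∂ce = e − c.
As a 7×21 matrix over Z this has rank 6, with invariant factors (1,1,1,1,1,1).

∂_2: C_2 → C_1 acts by ∂[p,q,r] = [q,r] − [p,r] + [p,q]. For instance
  ∂bcf = cf − bf + bc,
  ∂efg = fg − eg + ef.
As a 21×14 matrix over Z this has rank 13, with invariant factors (1,1,1,1,1,1,1,1,1,1,1,1,1).

Now H_k = ker ∂_k / im ∂_{k+1}, so:

  H_0: rank C_0 − rank ∂_1 = 7 − 6 = 1, and the invariant factors of ∂_1 are all 1, so H_0 = Z.
  H_1: rank ker ∂_1 − rank ∂_2 = (21 − 6) − 13 = 2, and the invariant factors of ∂_2 are all 1, so H_1 = Z^2.
  H_2: rank ker ∂_2 − rank ∂_3 = (14 − 13) − 0 = 1, and there is no ∂_3, so H_2 = Z.

As a check, the Euler characteristic is 7 − 21 + 14 = 0, which agrees with 1 − 2 + 1 = 0.
(K is a triangulation of the torus T^2.)

H_0 ≅ Z,  H_1 ≅ Z^2,  H_2 ≅ Z.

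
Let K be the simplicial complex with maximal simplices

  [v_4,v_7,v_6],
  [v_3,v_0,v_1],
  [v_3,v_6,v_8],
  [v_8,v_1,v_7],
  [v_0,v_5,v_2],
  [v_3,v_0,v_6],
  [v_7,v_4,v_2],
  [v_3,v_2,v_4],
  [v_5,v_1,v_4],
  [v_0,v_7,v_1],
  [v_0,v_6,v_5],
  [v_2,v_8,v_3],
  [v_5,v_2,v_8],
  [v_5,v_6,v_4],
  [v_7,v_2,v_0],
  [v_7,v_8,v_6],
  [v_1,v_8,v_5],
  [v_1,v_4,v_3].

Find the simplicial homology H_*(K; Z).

H_0 = Z,  H_1 = Z^2,  H_2 = Z.

Fix the vertex order v_0 < v_1 < v_2 < v_3 < v_4 < v_5 < v_6 < v_7 < v_8 and write every simplex with vertices in increasing order. Then dim K = 2 and the simplices of K are:

  0-simplices (9): [v_0], [v_1], [v_2], [v_3], [v_4], [v_5], [v_6], [v_7], [v_8]
  1-simplices (27): (27 of them)
  2-simplices (18): (18 of them)

giving chain groups C_0 ≅ Z^9, C_1 ≅ Z^27, C_2 ≅ Z^18.

The boundary map ∂_1: C_1 → C_0 maps an edge to its endpoints' difference, ∂[p,q] = q − p. For instance
  ∂[v_7,v_8] = [v_8] − [v_7].
The 9×27 boundary matrix has rank 8 and Smith normal form diag(1,1,1,1,1,1,1,1).

∂_2: C_2 → C_1 sends each 2-simplex [p,q,r] to [q,r] − [p,r] + [p,q]. For instance
  ∂[v_2,v_3,v_4] = [v_3,v_4] − [v_2,v_4] + [v_2,v_3],
  ∂[v_2,v_4,v_7] = [v_4,v_7] − [v_2,v_7] + [v_2,v_4].
This gives a 27×18 integer matrix of rank 17; reducing to Smith normal form yields diagonal entries (1,1,1,1,1,1,1,1,1,1,1,1,1,1,1,1,1).

Computing H_k = (kernel of ∂_k) / (image of ∂_{k+1}):

  H_0: rank C_0 − rank ∂_1 = 9 − 8 = 1, and the invariant factors of ∂_1 are all 1, so H_0 ≅ Z.
  H_1: rank ker ∂_1 − rank ∂_2 = (27 − 8) − 17 = 2, and the invariant factors of ∂_2 are all 1, so H_1 ≅ Z^2.
  H_2: rank ker ∂_2 − rank ∂_3 = (18 − 17) − 0 = 1, and there is no ∂_3, so H_2 ≅ Z.

As a check, the Euler characteristic is 9 − 27 + 18 = 0, which agrees with 1 − 2 + 1 = 0.
(K is a triangulation of the torus T^2.)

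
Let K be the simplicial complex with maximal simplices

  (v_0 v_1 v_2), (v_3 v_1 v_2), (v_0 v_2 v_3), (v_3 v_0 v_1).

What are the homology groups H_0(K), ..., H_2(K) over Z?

Fix the vertex order v_0 < v_1 < v_2 < v_3 and write every simplex with vertices in increasing order. Then dim K = 2 and the simplices of K are:

  0-simplices (4): [v_0], [v_1], [v_2], [v_3]
  1-simplices (6): [v_0,v_1], [v_0,v_2], [v_0,v_3], [v_1,v_2], [v_1,v_3], [v_2,v_3]
  2-simplices (4): [v_0,v_1,v_2], [v_0,v_1,v_3], [v_0,v_2,v_3], [v_1,v_2,v_3]

giving chain groups C_0 ≅ Z^4, C_1 ≅ Z^6, C_2 ≅ Z^4.

∂_1: C_1 → C_0 maps an edge to its endpoints' difference, ∂[p,q] = q − p.
The 4×6 boundary matrix has rank 3 and Smith normal form diag(1,1,1).

∂_2: C_2 → C_1 acts by ∂[p,q,r] = [q,r] − [p,r] + [p,q]. For instance
  ∂[v_1,v_2,v_3] = [v_2,v_3] − [v_1,v_3] + [v_1,v_2],
  ∂[v_0,v_2,v_3] = [v_2,v_3] − [v_0,v_3] + [v_0,v_2].
The 6×4 boundary matrix has rank 3 and Smith normal form diag(1,1,1).

From H_k ≅ ker(∂_k) / im(∂_{k+1}) we obtain:

  H_0: rank C_0 − rank ∂_1 = 4 − 3 = 1, and the invariant factors of ∂_1 are all 1, so H_0 ≅ Z.
  H_1: rank ker ∂_1 − rank ∂_2 = (6 − 3) − 3 = 0, and the invariant factors of ∂_2 are all 1, so H_1 ≅ 0.
  H_2: rank ker ∂_2 − rank ∂_3 = (4 − 3) − 0 = 1, and there is no ∂_3, so H_2 ≅ Z.

As a check, the Euler characteristic is 4 − 6 + 4 = 2, which agrees with 1 − 0 + 1 = 2.
(K is a triangulation of the 2-sphere S^2.)

H_0 ≅ Z,  H_1 = 0,  H_2 ≅ Z.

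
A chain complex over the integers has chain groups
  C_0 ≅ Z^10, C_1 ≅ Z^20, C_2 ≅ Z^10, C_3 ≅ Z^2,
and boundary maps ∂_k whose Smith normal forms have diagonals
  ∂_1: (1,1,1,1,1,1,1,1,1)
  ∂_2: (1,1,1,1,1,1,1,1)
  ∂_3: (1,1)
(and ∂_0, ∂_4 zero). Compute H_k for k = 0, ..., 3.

H_0 ≅ Z,  H_1 ≅ Z^3,  H_2 = 0,  H_3 = 0.

H_0: b_0 = 10 − 0 − 9 = 1; torsion from ∂_1 factors > 1: none. So H_0 ≅ Z.
H_1: b_1 = 20 − 9 − 8 = 3; torsion from ∂_2 factors > 1: none. So H_1 ≅ Z^3.
H_2: b_2 = 10 − 8 − 2 = 0; torsion from ∂_3 factors > 1: none. So H_2 ≅ 0.
H_3: b_3 = 2 − 2 − 0 = 0; torsion from ∂_4 factors > 1: none. So H_3 ≅ 0.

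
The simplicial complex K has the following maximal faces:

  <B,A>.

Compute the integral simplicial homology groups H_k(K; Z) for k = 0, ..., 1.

We work with the vertex ordering A < B. The simplices of K, each written with vertices in increasing order, are:

  0-simplices (2): A, B
  1-simplices (1): AB

so the chain groups are C_0 ≅ Z^2, C_1 ≅ Z^1.

Boundary ∂_1: C_1 → C_0 sends each edge [p,q] (with p < q) to q − p.
This gives a 2×1 integer matrix of rank 1; reducing to Smith normal form yields diagonal entries (1).

Now H_k = ker ∂_k / im ∂_{k+1}, so:

  H_0: rank C_0 − rank ∂_1 = 2 − 1 = 1, and the invariant factors of ∂_1 are all 1, so H_0 = Z.
  H_1: rank ker ∂_1 − rank ∂_2 = (1 − 1) − 0 = 0, and there is no ∂_2, so H_1 = 0.

As a check, the Euler characteristic is 2 − 1 = 1, which agrees with 1 − 0 = 1.

H_0 = Z,  H_1 = 0.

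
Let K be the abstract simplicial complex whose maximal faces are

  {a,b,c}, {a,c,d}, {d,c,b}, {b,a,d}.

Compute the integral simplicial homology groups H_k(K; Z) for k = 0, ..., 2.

H_0 = Z,  H_1 = 0,  H_2 = Z.

Take the total order a < b < c < d on the vertex set. Then K (dimension 2) consists of the simplices:

  0-simplices (4): a, b, c, d
  1-simplices (6): ab, ac, ad, bc, bd, cd
  2-simplices (4): abc, abd, acd, bcd

giving chain groups C_0 ≅ Z^4, C_1 ≅ Z^6, C_2 ≅ Z^4.

The boundary map ∂_1: C_1 → C_0 sends each edge [p,q] (with p < q) to q − p. For instance
  ∂ac = c − a.
The resulting 4×6 matrix has rank 3, and its Smith normal form has invariant factors (1,1,1).

∂_2: C_2 → C_1 acts by ∂[p,q,r] = [q,r] − [p,r] + [p,q]. For instance
  ∂abc = bc − ac + ab,
  ∂bcd = cd − bd + bc.
The resulting 6×4 matrix has rank 3, and its Smith normal form has invariant factors (1,1,1).

Computing H_k = (kernel of ∂_k) / (image of ∂_{k+1}):

  H_0: rank C_0 − rank ∂_1 = 4 − 3 = 1, and the invariant factors of ∂_1 are all 1, so H_0 = Z.
  H_1: rank ker ∂_1 − rank ∂_2 = (6 − 3) − 3 = 0, and the invariant factors of ∂_2 are all 1, so H_1 = 0.
  H_2: rank ker ∂_2 − rank ∂_3 = (4 − 3) − 0 = 1, and there is no ∂_3, so H_2 = Z.

As a check, the Euler characteristic is 4 − 6 + 4 = 2, which agrees with 1 − 0 + 1 = 2.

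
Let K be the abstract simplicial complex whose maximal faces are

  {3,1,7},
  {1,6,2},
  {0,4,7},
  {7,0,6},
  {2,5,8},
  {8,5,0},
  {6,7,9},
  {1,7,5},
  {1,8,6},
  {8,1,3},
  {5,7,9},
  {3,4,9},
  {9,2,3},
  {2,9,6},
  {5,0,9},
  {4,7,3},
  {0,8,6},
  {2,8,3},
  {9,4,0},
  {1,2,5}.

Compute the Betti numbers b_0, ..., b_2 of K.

b_0 = 1, b_1 = 1, b_2 = 0.

Fix the vertex order 0 < 1 < 2 < 3 < 4 < 5 < 6 < 7 < 8 < 9 and write every simplex with vertices in increasing order. Then dim K = 2 and the simplices of K are:

  0-simplices (10): [0], [1], [2], [3], [4], [5], [6], [7], [8], [9]
  1-simplices (30): (30 of them)
  2-simplices (20): (20 of them)

giving chain groups C_0 ≅ Z^10, C_1 ≅ Z^30, C_2 ≅ Z^20.

Boundary ∂_1: C_1 → C_0 is given by ∂[p,q] = [q] − [p].
The 10×30 boundary matrix has rank 9 and Smith normal form diag(1,1,1,1,1,1,1,1,1).

The boundary map ∂_2: C_2 → C_1 maps a triangle to the signed sum of its edges. For instance
  ∂[2,3,9] = [3,9] − [2,9] + [2,3],
  ∂[0,5,9] = [5,9] − [0,9] + [0,5].
As a 30×20 matrix over Z this has rank 20, with invariant factors (1,1,1,1,1,1,1,1,1,1,1,1,1,1,1,1,1,1,1,2).

From H_k ≅ ker(∂_k) / im(∂_{k+1}) we obtain:

  H_0: rank C_0 − rank ∂_1 = 10 − 9 = 1, and the invariant factors of ∂_1 are all 1, so H_0 = Z.
  H_1: rank ker ∂_1 − rank ∂_2 = (30 − 9) − 20 = 1, and ∂_2 has invariant factor 2 > 1, so H_1 = Z × Z/2.
  H_2: rank ker ∂_2 − rank ∂_3 = (20 − 20) − 0 = 0, and there is no ∂_3, so H_2 = 0.

As a check, the Euler characteristic is 10 − 30 + 20 = 0, which agrees with 1 − 1 + 0 = 0.
(K is a triangulation of the Klein bottle.)

Hence the Betti numbers are b_0 = 1, b_1 = 1, b_2 = 0.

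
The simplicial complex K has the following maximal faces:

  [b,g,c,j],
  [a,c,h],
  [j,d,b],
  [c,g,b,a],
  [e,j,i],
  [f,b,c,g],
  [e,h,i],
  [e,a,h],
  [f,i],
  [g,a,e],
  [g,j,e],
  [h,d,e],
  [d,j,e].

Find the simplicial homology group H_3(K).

H_3 = 0.

K has 10 vertices, 26 edges, 19 triangles, 3 3-simplices.
rank ∂_3 = 3, rank ∂_4 = 0 ⇒ b_3 = 3 − 3 − 0 = 0. So H_3 ≅ 0.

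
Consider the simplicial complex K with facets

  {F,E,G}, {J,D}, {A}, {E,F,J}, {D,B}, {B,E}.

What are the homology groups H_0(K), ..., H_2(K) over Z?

Take the total order A < B < D < E < F < G < J on the vertex set. Then K (dimension 2) consists of the simplices:

  0-simplices (7): A, B, D, E, F, G, J
  1-simplices (8): BD, BE, DJ, EF, EG, EJ, FG, FJ
  2-simplices (2): EFG, EFJ

giving chain groups C_0 ≅ Z^7, C_1 ≅ Z^8, C_2 ≅ Z^2.

∂_1: C_1 → C_0 maps an edge to its endpoints' difference, ∂[p,q] = q − p. For instance
  ∂BE = E − B.
The resulting 7×8 matrix has rank 5, and its Smith normal form has invariant factors (1,1,1,1,1).

Boundary ∂_2: C_2 → C_1 maps a triangle to the signed sum of its edges. For instance
  ∂EFG = FG − EG + EF,
  ∂EFJ = FJ − EJ + EF.
As a 8×2 matrix over Z this has rank 2, with invariant factors (1,1).

Computing H_k = (kernel of ∂_k) / (image of ∂_{k+1}):

  H_0: rank C_0 − rank ∂_1 = 7 − 5 = 2, and the invariant factors of ∂_1 are all 1, so H_0 ≅ Z^2.
  H_1: rank ker ∂_1 − rank ∂_2 = (8 − 5) − 2 = 1, and the invariant factors of ∂_2 are all 1, so H_1 ≅ Z.
  H_2: rank ker ∂_2 − rank ∂_3 = (2 − 2) − 0 = 0, and there is no ∂_3, so H_2 ≅ 0.

H_0 = Z^2,  H_1 = Z,  H_2 = 0.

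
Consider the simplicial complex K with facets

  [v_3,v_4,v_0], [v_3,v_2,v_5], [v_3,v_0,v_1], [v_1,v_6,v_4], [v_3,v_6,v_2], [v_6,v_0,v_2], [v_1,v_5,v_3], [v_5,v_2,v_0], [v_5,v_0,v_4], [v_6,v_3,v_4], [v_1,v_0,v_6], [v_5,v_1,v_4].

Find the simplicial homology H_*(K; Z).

Take the total order v_0 < v_1 < v_2 < v_3 < v_4 < v_5 < v_6 on the vertex set. Then K (dimension 2) consists of the simplices:

  0-simplices (7): [v_0], [v_1], [v_2], [v_3], [v_4], [v_5], [v_6]
  1-simplices (18): (18 of them)
  2-simplices (12): (12 of them)

giving chain groups C_0 ≅ Z^7, C_1 ≅ Z^18, C_2 ≅ Z^12.

Boundary ∂_1: C_1 → C_0 maps an edge to its endpoints' difference, ∂[p,q] = q − p. For instance
  ∂[v_0,v_6] = [v_6] − [v_0].
The resulting 7×18 matrix has rank 6, and its Smith normal form has invariant factors (1,1,1,1,1,1).

∂_2: C_2 → C_1 maps a triangle to the signed sum of its edges. For instance
  ∂[v_3,v_4,v_6] = [v_4,v_6] − [v_3,v_6] + [v_3,v_4],
  ∂[v_0,v_1,v_6] = [v_1,v_6] − [v_0,v_6] + [v_0,v_1].
This gives a 18×12 integer matrix of rank 12; reducing to Smith normal form yields diagonal entries (1,1,1,1,1,1,1,1,1,1,1,2).

From H_k ≅ ker(∂_k) / im(∂_{k+1}) we obtain:

  H_0: rank C_0 − rank ∂_1 = 7 − 6 = 1, and the invariant factors of ∂_1 are all 1, so H_0 ≅ Z.
  H_1: rank ker ∂_1 − rank ∂_2 = (18 − 6) − 12 = 0, and ∂_2 has invariant factor 2 > 1, so H_1 ≅ Z_2.
  H_2: rank ker ∂_2 − rank ∂_3 = (12 − 12) − 0 = 0, and there is no ∂_3, so H_2 ≅ 0.

H_0 ≅ Z,  H_1 ≅ Z_2,  H_2 = 0.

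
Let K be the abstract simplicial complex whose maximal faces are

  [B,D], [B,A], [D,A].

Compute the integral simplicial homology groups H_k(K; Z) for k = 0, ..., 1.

Fix the vertex order A < B < D and write every simplex with vertices in increasing order. Then dim K = 1 and the simplices of K are:

  0-simplices (3): A, B, D
  1-simplices (3): AB, AD, BD

giving chain groups C_0 ≅ Z^3, C_1 ≅ Z^3.

∂_1: C_1 → C_0 is given by ∂[p,q] = [q] − [p].
The 3×3 boundary matrix has rank 2 and Smith normal form diag(1,1).

From H_k ≅ ker(∂_k) / im(∂_{k+1}) we obtain:

  H_0: rank C_0 − rank ∂_1 = 3 − 2 = 1, and the invariant factors of ∂_1 are all 1, so H_0 = Z.
  H_1: rank ker ∂_1 − rank ∂_2 = (3 − 2) − 0 = 1, and there is no ∂_2, so H_1 = Z.

H_0 ≅ Z,  H_1 ≅ Z.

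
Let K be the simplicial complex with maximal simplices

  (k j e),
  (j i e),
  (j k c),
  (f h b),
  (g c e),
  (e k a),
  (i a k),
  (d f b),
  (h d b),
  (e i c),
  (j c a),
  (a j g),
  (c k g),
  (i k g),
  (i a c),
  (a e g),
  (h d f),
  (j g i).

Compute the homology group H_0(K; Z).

H_0 = Z^2.

We work with the vertex ordering a < b < c < d < e < f < g < h < i < j < k. The simplices of K, each written with vertices in increasing order, are:

  0-simplices (11): a, b, c, d, e, f, g, h, i, j, k
  1-simplices (27): ac, ae, ag, ai, aj, ak, bd, bf, bh, ce, cg, ci, cj, ck, df, dh, eg, ei, ej, ek, fh, gi, gj, gk, ij, ik, jk
  2-simplices (18): aci, acj, aeg, aek, agj, aik, bdf, bdh, bfh, ceg, cei, cgk, cjk, dfh, eij, ejk, gij, gik

giving chain groups C_0 ≅ Z^11, C_1 ≅ Z^27, C_2 ≅ Z^18.

The boundary map ∂_1: C_1 → C_0 is given by ∂[p,q] = [q] − [p].
The resulting 11×27 matrix has rank 9, and its Smith normal form has invariant factors (1,1,1,1,1,1,1,1,1).

Boundary ∂_2: C_2 → C_1 acts by ∂[p,q,r] = [q,r] − [p,r] + [p,q]. For instance
  ∂ceg = eg − cg + ce,
  ∂gij = ij − gj + gi.
The 27×18 boundary matrix has rank 16 and Smith normal form diag(1,1,1,1,1,1,1,1,1,1,1,1,1,1,1,1).

Reading off H_k = ker ∂_k / im ∂_{k+1}:

  H_0: rank C_0 − rank ∂_1 = 11 − 9 = 2, and the invariant factors of ∂_1 are all 1, so H_0 ≅ Z^2.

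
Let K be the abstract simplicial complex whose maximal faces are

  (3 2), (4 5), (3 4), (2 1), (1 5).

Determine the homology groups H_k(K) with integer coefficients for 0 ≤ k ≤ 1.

Fix the vertex order 1 < 2 < 3 < 4 < 5 and write every simplex with vertices in increasing order. Then dim K = 1 and the simplices of K are:

  0-simplices (5): [1], [2], [3], [4], [5]
  1-simplices (5): [1,2], [1,5], [2,3], [3,4], [4,5]

Hence C_0 ≅ Z^5, C_1 ≅ Z^5.

The boundary map ∂_1: C_1 → C_0 maps an edge to its endpoints' difference, ∂[p,q] = q − p. For instance
  ∂[1,2] = [2] − [1].
This gives a 5×5 integer matrix of rank 4; reducing to Smith normal form yields diagonal entries (1,1,1,1).

Computing H_k = (kernel of ∂_k) / (image of ∂_{k+1}):

  H_0: rank C_0 − rank ∂_1 = 5 − 4 = 1, and the invariant factors of ∂_1 are all 1, so H_0 = Z.
  H_1: rank ker ∂_1 − rank ∂_2 = (5 − 4) − 0 = 1, and there is no ∂_2, so H_1 = Z.

(K is a triangulation of the circle S^1.)

H_0 = Z,  H_1 = Z.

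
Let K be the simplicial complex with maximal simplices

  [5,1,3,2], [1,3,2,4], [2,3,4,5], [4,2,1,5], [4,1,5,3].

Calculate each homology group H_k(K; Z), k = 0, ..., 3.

Fix the vertex order 1 < 2 < 3 < 4 < 5 and write every simplex with vertices in increasing order. Then dim K = 3 and the simplices of K are:

  0-simplices (5): [1], [2], [3], [4], [5]
  1-simplices (10): [1,2], [1,3], [1,4], [1,5], [2,3], [2,4], [2,5], [3,4], [3,5], [4,5]
  2-simplices (10): [1,2,3], [1,2,4], [1,2,5], [1,3,4], [1,3,5], [1,4,5], [2,3,4], [2,3,5], [2,4,5], [3,4,5]
  3-simplices (5): [1,2,3,4], [1,2,3,5], [1,2,4,5], [1,3,4,5], [2,3,4,5]

Hence C_0 ≅ Z^5, C_1 ≅ Z^10, C_2 ≅ Z^10, C_3 ≅ Z^5.

Boundary ∂_1: C_1 → C_0 maps an edge to its endpoints' difference, ∂[p,q] = q − p. For instance
  ∂[2,5] = [5] − [2].
The resulting 5×10 matrix has rank 4, and its Smith normal form has invariant factors (1,1,1,1).

Boundary ∂_2: C_2 → C_1 sends each 2-simplex [p,q,r] to [q,r] − [p,r] + [p,q]. For instance
  ∂[1,2,4] = [2,4] − [1,4] + [1,2],
  ∂[1,4,5] = [4,5] − [1,5] + [1,4].
As a 10×10 matrix over Z this has rank 6, with invariant factors (1,1,1,1,1,1).

Boundary ∂_3: C_3 → C_2 sends each 3-simplex σ to the alternating sum Σ_i (−1)^i (σ with its i-th vertex removed). For instance
  ∂[1,3,4,5] = [3,4,5] − [1,4,5] + [1,3,5] − [1,3,4],
  ∂[1,2,3,5] = [2,3,5] − [1,3,5] + [1,2,5] − [1,2,3].
The 10×5 boundary matrix has rank 4 and Smith normal form diag(1,1,1,1).

Reading off H_k = ker ∂_k / im ∂_{k+1}:

  H_0: rank C_0 − rank ∂_1 = 5 − 4 = 1, and the invariant factors of ∂_1 are all 1, so H_0 = Z.
  H_1: rank ker ∂_1 − rank ∂_2 = (10 − 4) − 6 = 0, and the invariant factors of ∂_2 are all 1, so H_1 = 0.
  H_2: rank ker ∂_2 − rank ∂_3 = (10 − 6) − 4 = 0, and the invariant factors of ∂_3 are all 1, so H_2 = 0.
  H_3: rank ker ∂_3 − rank ∂_4 = (5 − 4) − 0 = 1, and there is no ∂_4, so H_3 = Z.

H_0 ≅ Z,  H_1 = 0,  H_2 = 0,  H_3 ≅ Z.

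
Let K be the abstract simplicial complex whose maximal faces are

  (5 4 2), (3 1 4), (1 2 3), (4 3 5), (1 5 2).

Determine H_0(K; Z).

K has 5 vertices, 10 edges, 5 triangles.
rank ∂_0 = 0, rank ∂_1 = 4 ⇒ b_0 = 5 − 0 − 4 = 1; all invariant factors of ∂_1 are 1 so no torsion. So H_0 ≅ Z.

H_0 = Z.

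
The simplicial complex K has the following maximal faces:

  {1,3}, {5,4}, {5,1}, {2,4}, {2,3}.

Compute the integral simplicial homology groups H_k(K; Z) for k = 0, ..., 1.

H_0 ≅ Z,  H_1 ≅ Z.

K has 5 vertices, 5 edges.
rank ∂_0 = 0, rank ∂_1 = 4 ⇒ b_0 = 5 − 0 − 4 = 1; all invariant factors of ∂_1 are 1 so no torsion. So H_0 = Z.
rank ∂_1 = 4, rank ∂_2 = 0 ⇒ b_1 = 5 − 4 − 0 = 1. So H_1 = Z.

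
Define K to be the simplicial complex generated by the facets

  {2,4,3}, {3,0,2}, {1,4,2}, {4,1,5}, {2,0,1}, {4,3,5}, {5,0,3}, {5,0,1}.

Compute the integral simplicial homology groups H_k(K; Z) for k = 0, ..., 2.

We work with the vertex ordering 0 < 1 < 2 < 3 < 4 < 5. The simplices of K, each written with vertices in increasing order, are:

  0-simplices (6): [0], [1], [2], [3], [4], [5]
  1-simplices (12): [0,1], [0,2], [0,3], [0,5], [1,2], [1,4], [1,5], [2,3], [2,4], [3,4], [3,5], [4,5]
  2-simplices (8): [0,1,2], [0,1,5], [0,2,3], [0,3,5], [1,2,4], [1,4,5], [2,3,4], [3,4,5]

giving chain groups C_0 ≅ Z^6, C_1 ≅ Z^12, C_2 ≅ Z^8.

∂_1: C_1 → C_0 sends each edge [p,q] (with p < q) to q − p.
As a 6×12 matrix over Z this has rank 5, with invariant factors (1,1,1,1,1).

Boundary ∂_2: C_2 → C_1 sends each 2-simplex [p,q,r] to [q,r] − [p,r] + [p,q]. For instance
  ∂[0,2,3] = [2,3] − [0,3] + [0,2],
  ∂[1,4,5] = [4,5] − [1,5] + [1,4].
The resulting 12×8 matrix has rank 7, and its Smith normal form has invariant factors (1,1,1,1,1,1,1).

Now H_k = ker ∂_k / im ∂_{k+1}, so:

  H_0: rank C_0 − rank ∂_1 = 6 − 5 = 1, and the invariant factors of ∂_1 are all 1, so H_0 = Z.
  H_1: rank ker ∂_1 − rank ∂_2 = (12 − 5) − 7 = 0, and the invariant factors of ∂_2 are all 1, so H_1 = 0.
  H_2: rank ker ∂_2 − rank ∂_3 = (8 − 7) − 0 = 1, and there is no ∂_3, so H_2 = Z.

H_0 ≅ Z,  H_1 = 0,  H_2 ≅ Z.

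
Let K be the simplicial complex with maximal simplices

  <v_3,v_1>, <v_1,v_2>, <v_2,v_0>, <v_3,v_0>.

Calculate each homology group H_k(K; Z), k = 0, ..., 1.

K has 4 vertices, 4 edges.
rank ∂_0 = 0, rank ∂_1 = 3 ⇒ b_0 = 4 − 0 − 3 = 1; all invariant factors of ∂_1 are 1 so no torsion. So H_0 ≅ Z.
rank ∂_1 = 3, rank ∂_2 = 0 ⇒ b_1 = 4 − 3 − 0 = 1. So H_1 ≅ Z.

H_0 ≅ Z,  H_1 ≅ Z.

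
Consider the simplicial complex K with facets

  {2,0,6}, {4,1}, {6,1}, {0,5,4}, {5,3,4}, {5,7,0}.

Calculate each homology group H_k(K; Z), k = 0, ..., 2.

Fix the vertex order 0 < 1 < 2 < 3 < 4 < 5 < 6 < 7 and write every simplex with vertices in increasing order. Then dim K = 2 and the simplices of K are:

  0-simplices (8): [0], [1], [2], [3], [4], [5], [6], [7]
  1-simplices (12): [0,2], [0,4], [0,5], [0,6], [0,7], [1,4], [1,6], [2,6], [3,4], [3,5], [4,5], [5,7]
  2-simplices (4): [0,2,6], [0,4,5], [0,5,7], [3,4,5]

giving chain groups C_0 ≅ Z^8, C_1 ≅ Z^12, C_2 ≅ Z^4.

∂_1: C_1 → C_0 is given by ∂[p,q] = [q] − [p]. For instance
  ∂[1,6] = [6] − [1].
This gives a 8×12 integer matrix of rank 7; reducing to Smith normal form yields diagonal entries (1,1,1,1,1,1,1).

The boundary map ∂_2: C_2 → C_1 sends each 2-simplex [p,q,r] to [q,r] − [p,r] + [p,q]. For instance
  ∂[3,4,5] = [4,5] − [3,5] + [3,4],
  ∂[0,2,6] = [2,6] − [0,6] + [0,2].
The resulting 12×4 matrix has rank 4, and its Smith normal form has invariant factors (1,1,1,1).

Computing H_k = (kernel of ∂_k) / (image of ∂_{k+1}):

  H_0: rank C_0 − rank ∂_1 = 8 − 7 = 1, and the invariant factors of ∂_1 are all 1, so H_0 = Z.
  H_1: rank ker ∂_1 − rank ∂_2 = (12 − 7) − 4 = 1, and the invariant factors of ∂_2 are all 1, so H_1 = Z.
  H_2: rank ker ∂_2 − rank ∂_3 = (4 − 4) − 0 = 0, and there is no ∂_3, so H_2 = 0.

H_0 = Z,  H_1 = Z,  H_2 = 0.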